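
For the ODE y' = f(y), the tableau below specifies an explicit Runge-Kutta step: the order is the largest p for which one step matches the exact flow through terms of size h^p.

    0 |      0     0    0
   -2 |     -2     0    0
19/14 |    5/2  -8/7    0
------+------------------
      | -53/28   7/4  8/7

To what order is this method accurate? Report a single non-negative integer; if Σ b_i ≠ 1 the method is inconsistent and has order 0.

b = (-53/28, 7/4, 8/7)
c = (0, -2, 19/14)
Ac = (0, 0, 16/7)
Σ b_i: (-53/28)·1 + 7/4·1 + 8/7·1 = 1 ✓
b·c: 7/4·(-2) + 8/7·19/14 = -191/98 ≠ 1/2 ⇒ order 1.

1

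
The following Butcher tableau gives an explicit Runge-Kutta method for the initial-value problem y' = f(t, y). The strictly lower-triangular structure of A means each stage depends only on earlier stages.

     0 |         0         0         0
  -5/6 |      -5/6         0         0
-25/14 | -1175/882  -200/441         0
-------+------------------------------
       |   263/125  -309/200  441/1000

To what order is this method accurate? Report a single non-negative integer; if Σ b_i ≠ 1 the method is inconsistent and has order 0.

b = (263/125, -309/200, 441/1000)
c = (0, -5/6, -25/14)
Ac = (0, 0, 500/1323)
Σ b_i: 263/125·1 + (-309/200)·1 + 441/1000·1 = 1 ✓
b·c: (-309/200)·(-5/6) + 441/1000·(-25/14) = 1/2 ✓
b·c²: (-309/200)·25/36 + 441/1000·625/196 = 1/3 ✓
b·Ac: 441/1000·500/1323 = 1/6 ✓; 3 stages ⇒ order 3.

3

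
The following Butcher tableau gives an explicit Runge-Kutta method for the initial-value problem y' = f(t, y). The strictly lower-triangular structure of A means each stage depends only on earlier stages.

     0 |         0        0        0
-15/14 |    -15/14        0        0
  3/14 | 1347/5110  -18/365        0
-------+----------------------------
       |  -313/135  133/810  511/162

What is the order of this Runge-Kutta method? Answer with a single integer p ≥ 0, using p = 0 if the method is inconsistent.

b = (-313/135, 133/810, 511/162)
c = (0, -15/14, 3/14)
Ac = (0, 0, 27/511)
Σ b_i: (-313/135)·1 + 133/810·1 + 511/162·1 = 1 ✓
b·c: 133/810·(-15/14) + 511/162·3/14 = 1/2 ✓
b·c²: 133/810·225/196 + 511/162·9/196 = 1/3 ✓
b·Ac: 511/162·27/511 = 1/6 ✓; 3 stages ⇒ order 3.

3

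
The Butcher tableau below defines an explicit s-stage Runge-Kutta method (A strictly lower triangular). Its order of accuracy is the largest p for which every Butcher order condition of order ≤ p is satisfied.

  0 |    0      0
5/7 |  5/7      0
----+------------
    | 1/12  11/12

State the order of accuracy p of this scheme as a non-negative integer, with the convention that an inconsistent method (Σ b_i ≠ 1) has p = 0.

1

b = (1/12, 11/12)
c = (0, 5/7)
Σ b_i: 1/12·1 + 11/12·1 = 1 ✓
b·c: 11/12·5/7 = 55/84 ≠ 1/2 ⇒ order 1.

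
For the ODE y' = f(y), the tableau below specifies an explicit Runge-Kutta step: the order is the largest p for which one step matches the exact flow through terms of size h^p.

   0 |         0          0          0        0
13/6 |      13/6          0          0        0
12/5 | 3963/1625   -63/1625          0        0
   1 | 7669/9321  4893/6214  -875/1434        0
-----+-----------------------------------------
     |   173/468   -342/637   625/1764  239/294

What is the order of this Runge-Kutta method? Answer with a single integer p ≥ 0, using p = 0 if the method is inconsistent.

4

b = (173/468, -342/637, 625/1764, 239/294)
c = (0, 13/6, 12/5, 1)
Ac = (0, 0, -21/250, 231/956)
Σ b_i: 173/468·1 + (-342/637)·1 + 625/1764·1 + 239/294·1 = 1 ✓
b·c: (-342/637)·13/6 + 625/1764·12/5 + 239/294·1 = 1/2 ✓
b·c²: (-342/637)·169/36 + 625/1764·144/25 + 239/294·1 = 1/3 ✓
b·Ac: 625/1764·(-21/250) + 239/294·231/956 = 1/6 ✓
b·c³: (-342/637)·2197/216 + 625/1764·1728/125 + 239/294·1 = 1/4 ✓
b·(c∘Ac): 625/1764·(-126/625) + 239/294·231/956 = 1/8 ✓
b·Ac²: 625/1764·(-91/500) + 239/294·1043/5736 = 1/12 ✓
b·A²c: 239/294·49/956 = 1/24 ✓; 4 stages ⇒ order 4.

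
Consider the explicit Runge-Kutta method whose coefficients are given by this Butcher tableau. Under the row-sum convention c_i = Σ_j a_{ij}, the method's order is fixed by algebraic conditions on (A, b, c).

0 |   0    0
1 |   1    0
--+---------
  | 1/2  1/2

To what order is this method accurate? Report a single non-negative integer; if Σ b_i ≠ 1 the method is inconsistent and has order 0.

b = (1/2, 1/2)
c = (0, 1)
Σ b_i: 1/2·1 + 1/2·1 = 1 ✓
b·c: 1/2·1 = 1/2 ✓; 2 stages ⇒ order 2.

2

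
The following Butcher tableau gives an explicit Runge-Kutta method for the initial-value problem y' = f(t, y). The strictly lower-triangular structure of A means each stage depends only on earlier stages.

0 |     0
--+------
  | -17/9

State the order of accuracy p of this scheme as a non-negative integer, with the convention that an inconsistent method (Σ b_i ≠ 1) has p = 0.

0

b = (-17/9)
c = (0)
Σ b_i: (-17/9)·1 = -17/9 ≠ 1 ⇒ order 0.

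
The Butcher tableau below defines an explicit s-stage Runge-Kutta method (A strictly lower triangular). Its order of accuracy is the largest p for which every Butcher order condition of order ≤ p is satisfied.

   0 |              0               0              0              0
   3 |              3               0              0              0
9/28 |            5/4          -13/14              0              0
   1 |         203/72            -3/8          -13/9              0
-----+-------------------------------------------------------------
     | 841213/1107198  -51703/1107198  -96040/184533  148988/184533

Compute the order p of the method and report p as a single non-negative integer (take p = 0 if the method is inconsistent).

3

b = (841213/1107198, -51703/1107198, -96040/184533, 148988/184533)
c = (0, 3, 9/28, 1)
Ac = (0, 0, -39/14, -89/56)
Σ b_i: 841213/1107198·1 + (-51703/1107198)·1 + (-96040/184533)·1 + 148988/184533·1 = 1 ✓
b·c: (-51703/1107198)·3 + (-96040/184533)·9/28 + 148988/184533·1 = 1/2 ✓
b·c²: (-51703/1107198)·9 + (-96040/184533)·81/784 + 148988/184533·1 = 1/3 ✓
b·Ac: (-96040/184533)·(-39/14) + 148988/184533·(-89/56) = 1/6 ✓
b·c³: (-51703/1107198)·27 + (-96040/184533)·729/21952 + 148988/184533·1 = -694919/1476264 ≠ 1/4 ⇒ order 3.
b·(c∘Ac): (-96040/184533)·(-351/392) + 148988/184533·(-89/56) = -301579/369066 ≠ 1/8
b·Ac²: (-96040/184533)·(-117/14) + 148988/184533·(-2763/784) = 2590479/1722308 ≠ 1/12
b·A²c: 148988/184533·169/42 = 1798498/553599 ≠ 1/24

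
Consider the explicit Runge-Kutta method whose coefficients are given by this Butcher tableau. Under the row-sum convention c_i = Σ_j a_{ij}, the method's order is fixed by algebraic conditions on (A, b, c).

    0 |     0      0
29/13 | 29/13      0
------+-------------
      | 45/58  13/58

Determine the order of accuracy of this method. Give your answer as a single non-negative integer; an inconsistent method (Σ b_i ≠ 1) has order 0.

2

b = (45/58, 13/58)
c = (0, 29/13)
Σ b_i: 45/58·1 + 13/58·1 = 1 ✓
b·c: 13/58·29/13 = 1/2 ✓; 2 stages ⇒ order 2.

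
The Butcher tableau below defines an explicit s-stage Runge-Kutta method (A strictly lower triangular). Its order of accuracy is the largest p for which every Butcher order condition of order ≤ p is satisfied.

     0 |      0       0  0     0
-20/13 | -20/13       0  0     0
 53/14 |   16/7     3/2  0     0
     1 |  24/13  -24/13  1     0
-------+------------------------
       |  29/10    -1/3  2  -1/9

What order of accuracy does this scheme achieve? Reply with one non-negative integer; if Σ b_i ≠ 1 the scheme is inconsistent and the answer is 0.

0

b = (29/10, -1/3, 2, -1/9)
c = (0, -20/13, 53/14, 1)
Ac = (0, 0, -30/13, 15677/2366)
Σ b_i: 29/10·1 + (-1/3)·1 + 2·1 + (-1/9)·1 = 401/90 ≠ 1 ⇒ order 0.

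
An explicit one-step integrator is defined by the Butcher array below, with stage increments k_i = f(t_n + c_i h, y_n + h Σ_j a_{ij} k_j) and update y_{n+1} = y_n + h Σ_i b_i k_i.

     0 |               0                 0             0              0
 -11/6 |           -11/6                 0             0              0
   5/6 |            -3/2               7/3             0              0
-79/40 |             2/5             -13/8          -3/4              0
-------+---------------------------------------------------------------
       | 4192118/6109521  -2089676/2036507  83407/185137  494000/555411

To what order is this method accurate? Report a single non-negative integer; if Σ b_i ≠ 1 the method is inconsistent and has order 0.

3

b = (4192118/6109521, -2089676/2036507, 83407/185137, 494000/555411)
c = (0, -11/6, 5/6, -79/40)
Ac = (0, 0, -77/18, 113/48)
Σ b_i: 4192118/6109521·1 + (-2089676/2036507)·1 + 83407/185137·1 + 494000/555411·1 = 1 ✓
b·c: (-2089676/2036507)·(-11/6) + 83407/185137·5/6 + 494000/555411·(-79/40) = 1/2 ✓
b·c²: (-2089676/2036507)·121/36 + 83407/185137·25/36 + 494000/555411·6241/1600 = 1/3 ✓
b·Ac: 83407/185137·(-77/18) + 494000/555411·113/48 = 1/6 ✓
b·c³: (-2089676/2036507)·(-1331/216) + 83407/185137·125/216 + 494000/555411·(-493039/64000) = -42919013/159958368 ≠ 1/4 ⇒ order 3.
b·(c∘Ac): 83407/185137·(-385/108) + 494000/555411·(-8927/1920) = -229596065/39989592 ≠ 1/8
b·Ac²: 83407/185137·847/108 + 494000/555411·(-1723/288) = -3972169/2221644 ≠ 1/12
b·A²c: 494000/555411·77/24 = 4754750/1666233 ≠ 1/24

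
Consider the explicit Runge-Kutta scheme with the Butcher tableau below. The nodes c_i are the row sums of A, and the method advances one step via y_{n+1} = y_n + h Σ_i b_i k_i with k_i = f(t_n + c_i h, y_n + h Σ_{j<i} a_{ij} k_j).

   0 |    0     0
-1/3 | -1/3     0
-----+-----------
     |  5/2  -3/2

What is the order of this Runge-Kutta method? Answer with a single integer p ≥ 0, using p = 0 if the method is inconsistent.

b = (5/2, -3/2)
c = (0, -1/3)
Σ b_i: 5/2·1 + (-3/2)·1 = 1 ✓
b·c: (-3/2)·(-1/3) = 1/2 ✓; 2 stages ⇒ order 2.

2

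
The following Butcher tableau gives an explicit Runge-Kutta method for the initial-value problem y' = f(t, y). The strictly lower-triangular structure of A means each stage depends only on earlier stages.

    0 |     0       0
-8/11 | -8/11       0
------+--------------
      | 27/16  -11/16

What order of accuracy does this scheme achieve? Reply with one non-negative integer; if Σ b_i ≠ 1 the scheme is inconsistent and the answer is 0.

b = (27/16, -11/16)
c = (0, -8/11)
Σ b_i: 27/16·1 + (-11/16)·1 = 1 ✓
b·c: (-11/16)·(-8/11) = 1/2 ✓; 2 stages ⇒ order 2.

2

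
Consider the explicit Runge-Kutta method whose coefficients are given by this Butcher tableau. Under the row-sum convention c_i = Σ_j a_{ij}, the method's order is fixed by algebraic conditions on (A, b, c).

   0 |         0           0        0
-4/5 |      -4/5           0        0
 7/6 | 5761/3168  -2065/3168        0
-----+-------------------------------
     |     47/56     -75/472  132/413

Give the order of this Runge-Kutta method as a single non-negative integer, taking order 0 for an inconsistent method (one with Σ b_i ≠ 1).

3

b = (47/56, -75/472, 132/413)
c = (0, -4/5, 7/6)
Ac = (0, 0, 413/792)
Σ b_i: 47/56·1 + (-75/472)·1 + 132/413·1 = 1 ✓
b·c: (-75/472)·(-4/5) + 132/413·7/6 = 1/2 ✓
b·c²: (-75/472)·16/25 + 132/413·49/36 = 1/3 ✓
b·Ac: 132/413·413/792 = 1/6 ✓; 3 stages ⇒ order 3.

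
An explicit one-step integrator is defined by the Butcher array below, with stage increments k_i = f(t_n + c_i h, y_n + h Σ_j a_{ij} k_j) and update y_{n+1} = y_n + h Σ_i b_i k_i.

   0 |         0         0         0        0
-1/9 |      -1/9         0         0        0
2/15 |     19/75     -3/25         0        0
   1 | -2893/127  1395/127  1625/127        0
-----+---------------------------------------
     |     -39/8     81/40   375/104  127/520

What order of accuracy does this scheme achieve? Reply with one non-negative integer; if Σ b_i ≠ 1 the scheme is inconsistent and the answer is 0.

4

b = (-39/8, 81/40, 375/104, 127/520)
c = (0, -1/9, 2/15, 1)
Ac = (0, 0, 1/75, 185/381)
Σ b_i: (-39/8)·1 + 81/40·1 + 375/104·1 + 127/520·1 = 1 ✓
b·c: 81/40·(-1/9) + 375/104·2/15 + 127/520·1 = 1/2 ✓
b·c²: 81/40·1/81 + 375/104·4/225 + 127/520·1 = 1/3 ✓
b·Ac: 375/104·1/75 + 127/520·185/381 = 1/6 ✓
b·c³: 81/40·(-1/729) + 375/104·8/3375 + 127/520·1 = 1/4 ✓
b·(c∘Ac): 375/104·2/1125 + 127/520·185/381 = 1/8 ✓
b·Ac²: 375/104·(-1/675) + 127/520·415/1143 = 1/12 ✓
b·A²c: 127/520·65/381 = 1/24 ✓; 4 stages ⇒ order 4.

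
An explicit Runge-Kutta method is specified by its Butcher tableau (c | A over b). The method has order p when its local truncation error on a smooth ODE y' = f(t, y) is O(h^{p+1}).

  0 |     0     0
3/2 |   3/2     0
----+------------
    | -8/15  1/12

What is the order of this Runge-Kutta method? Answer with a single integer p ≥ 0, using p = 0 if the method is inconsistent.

b = (-8/15, 1/12)
c = (0, 3/2)
Σ b_i: (-8/15)·1 + 1/12·1 = -9/20 ≠ 1 ⇒ order 0.

0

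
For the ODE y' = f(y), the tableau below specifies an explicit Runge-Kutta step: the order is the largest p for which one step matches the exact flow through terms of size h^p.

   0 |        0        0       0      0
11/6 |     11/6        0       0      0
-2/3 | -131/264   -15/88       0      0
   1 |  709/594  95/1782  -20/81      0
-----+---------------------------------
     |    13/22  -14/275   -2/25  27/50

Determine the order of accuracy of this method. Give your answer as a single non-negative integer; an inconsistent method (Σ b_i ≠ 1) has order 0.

b = (13/22, -14/275, -2/25, 27/50)
c = (0, 11/6, -2/3, 1)
Ac = (0, 0, -5/16, 85/324)
Σ b_i: 13/22·1 + (-14/275)·1 + (-2/25)·1 + 27/50·1 = 1 ✓
b·c: (-14/275)·11/6 + (-2/25)·(-2/3) + 27/50·1 = 1/2 ✓
b·c²: (-14/275)·121/36 + (-2/25)·4/9 + 27/50·1 = 1/3 ✓
b·Ac: (-2/25)·(-5/16) + 27/50·85/324 = 1/6 ✓
b·c³: (-14/275)·1331/216 + (-2/25)·(-8/27) + 27/50·1 = 1/4 ✓
b·(c∘Ac): (-2/25)·5/24 + 27/50·85/324 = 1/8 ✓
b·Ac²: (-2/25)·(-55/96) + 27/50·5/72 = 1/12 ✓
b·A²c: 27/50·25/324 = 1/24 ✓; 4 stages ⇒ order 4.

4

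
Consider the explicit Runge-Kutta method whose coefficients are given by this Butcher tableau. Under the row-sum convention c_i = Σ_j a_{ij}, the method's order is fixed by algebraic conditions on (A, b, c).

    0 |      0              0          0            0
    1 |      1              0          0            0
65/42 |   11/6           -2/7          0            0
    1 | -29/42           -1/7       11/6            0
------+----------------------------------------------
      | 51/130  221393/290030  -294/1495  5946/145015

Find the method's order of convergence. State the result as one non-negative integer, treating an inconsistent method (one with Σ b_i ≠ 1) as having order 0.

3

b = (51/130, 221393/290030, -294/1495, 5946/145015)
c = (0, 1, 65/42, 1)
Ac = (0, 0, -2/7, 97/36)
Σ b_i: 51/130·1 + 221393/290030·1 + (-294/1495)·1 + 5946/145015·1 = 1 ✓
b·c: 221393/290030·1 + (-294/1495)·65/42 + 5946/145015·1 = 1/2 ✓
b·c²: 221393/290030·1 + (-294/1495)·4225/1764 + 5946/145015·1 = 1/3 ✓
b·Ac: (-294/1495)·(-2/7) + 5946/145015·97/36 = 1/6 ✓
b·c³: 221393/290030·1 + (-294/1495)·274625/74088 + 5946/145015·1 = 19/252 ≠ 1/4 ⇒ order 3.
b·(c∘Ac): (-294/1495)·(-65/147) + 5946/145015·97/36 = 77/390 ≠ 1/8
b·Ac²: (-294/1495)·(-2/7) + 5946/145015·44963/10584 = 39419/171108 ≠ 1/12
b·A²c: 5946/145015·(-11/21) = -21802/1015105 ≠ 1/24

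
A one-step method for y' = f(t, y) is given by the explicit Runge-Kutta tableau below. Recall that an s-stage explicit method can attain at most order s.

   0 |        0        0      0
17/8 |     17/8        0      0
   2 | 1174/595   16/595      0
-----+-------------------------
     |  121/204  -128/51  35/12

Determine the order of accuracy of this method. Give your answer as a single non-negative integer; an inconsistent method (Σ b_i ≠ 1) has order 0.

b = (121/204, -128/51, 35/12)
c = (0, 17/8, 2)
Ac = (0, 0, 2/35)
Σ b_i: 121/204·1 + (-128/51)·1 + 35/12·1 = 1 ✓
b·c: (-128/51)·17/8 + 35/12·2 = 1/2 ✓
b·c²: (-128/51)·289/64 + 35/12·4 = 1/3 ✓
b·Ac: 35/12·2/35 = 1/6 ✓; 3 stages ⇒ order 3.

3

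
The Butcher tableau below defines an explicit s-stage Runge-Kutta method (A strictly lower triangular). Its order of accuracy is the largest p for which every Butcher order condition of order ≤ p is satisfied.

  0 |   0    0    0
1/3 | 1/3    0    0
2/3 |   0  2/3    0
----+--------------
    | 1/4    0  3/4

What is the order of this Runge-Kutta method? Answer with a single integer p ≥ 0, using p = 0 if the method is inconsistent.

b = (1/4, 0, 3/4)
c = (0, 1/3, 2/3)
Ac = (0, 0, 2/9)
Σ b_i: 1/4·1 + 3/4·1 = 1 ✓
b·c: 3/4·2/3 = 1/2 ✓
b·c²: 3/4·4/9 = 1/3 ✓
b·Ac: 3/4·2/9 = 1/6 ✓; 3 stages ⇒ order 3.

3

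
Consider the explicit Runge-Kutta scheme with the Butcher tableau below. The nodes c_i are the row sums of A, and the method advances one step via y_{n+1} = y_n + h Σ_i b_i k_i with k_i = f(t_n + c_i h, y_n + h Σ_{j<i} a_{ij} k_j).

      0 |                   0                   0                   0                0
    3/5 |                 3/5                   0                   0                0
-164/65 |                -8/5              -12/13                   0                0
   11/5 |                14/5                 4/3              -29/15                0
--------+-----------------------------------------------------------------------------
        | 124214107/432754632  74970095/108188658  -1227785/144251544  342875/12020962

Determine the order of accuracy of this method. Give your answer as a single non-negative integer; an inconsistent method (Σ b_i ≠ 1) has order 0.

3

b = (124214107/432754632, 74970095/108188658, -1227785/144251544, 342875/12020962)
c = (0, 3/5, -164/65, 11/5)
Ac = (0, 0, -36/65, 5536/975)
Σ b_i: 124214107/432754632·1 + 74970095/108188658·1 + (-1227785/144251544)·1 + 342875/12020962·1 = 1 ✓
b·c: 74970095/108188658·3/5 + (-1227785/144251544)·(-164/65) + 342875/12020962·11/5 = 1/2 ✓
b·c²: 74970095/108188658·9/25 + (-1227785/144251544)·26896/4225 + 342875/12020962·121/25 = 1/3 ✓
b·Ac: (-1227785/144251544)·(-36/65) + 342875/12020962·5536/975 = 1/6 ✓
b·c³: 74970095/108188658·27/125 + (-1227785/144251544)·(-4410944/274625) + 342875/12020962·1331/125 = 3458117653/5860218975 ≠ 1/4 ⇒ order 3.
b·(c∘Ac): (-1227785/144251544)·5904/4225 + 342875/12020962·60896/4875 = 31050326/90157215 ≠ 1/8
b·Ac²: (-1227785/144251544)·(-108/325) + 342875/12020962·(-749564/63375) = -784159981/2344087590 ≠ 1/12
b·A²c: 342875/12020962·348/325 = 183570/6010481 ≠ 1/24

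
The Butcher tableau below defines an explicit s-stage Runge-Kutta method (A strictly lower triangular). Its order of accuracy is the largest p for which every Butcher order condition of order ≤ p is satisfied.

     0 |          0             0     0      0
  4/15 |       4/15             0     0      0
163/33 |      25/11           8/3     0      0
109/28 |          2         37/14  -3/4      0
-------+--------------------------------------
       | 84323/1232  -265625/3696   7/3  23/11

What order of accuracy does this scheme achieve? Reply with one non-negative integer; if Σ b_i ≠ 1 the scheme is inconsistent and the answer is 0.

2

b = (84323/1232, -265625/3696, 7/3, 23/11)
c = (0, 4/15, 163/33, 109/28)
Ac = (0, 0, 32/45, -13859/4620)
Σ b_i: 84323/1232·1 + (-265625/3696)·1 + 7/3·1 + 23/11·1 = 1 ✓
b·c: (-265625/3696)·4/15 + 7/3·163/33 + 23/11·109/28 = 1/2 ✓
b·c²: (-265625/3696)·16/225 + 7/3·26569/1089 + 23/11·11881/784 = 71293261/853776 ≠ 1/3 ⇒ order 2.
b·Ac: 7/3·32/45 + 23/11·(-13859/4620) = -2109901/457380 ≠ 1/6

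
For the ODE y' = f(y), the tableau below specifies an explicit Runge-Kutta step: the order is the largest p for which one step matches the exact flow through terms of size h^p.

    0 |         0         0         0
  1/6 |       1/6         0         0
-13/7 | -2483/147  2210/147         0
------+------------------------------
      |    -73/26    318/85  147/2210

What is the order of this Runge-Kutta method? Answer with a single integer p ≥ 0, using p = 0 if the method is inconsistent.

b = (-73/26, 318/85, 147/2210)
c = (0, 1/6, -13/7)
Ac = (0, 0, 1105/441)
Σ b_i: (-73/26)·1 + 318/85·1 + 147/2210·1 = 1 ✓
b·c: 318/85·1/6 + 147/2210·(-13/7) = 1/2 ✓
b·c²: 318/85·1/36 + 147/2210·169/49 = 1/3 ✓
b·Ac: 147/2210·1105/441 = 1/6 ✓; 3 stages ⇒ order 3.

3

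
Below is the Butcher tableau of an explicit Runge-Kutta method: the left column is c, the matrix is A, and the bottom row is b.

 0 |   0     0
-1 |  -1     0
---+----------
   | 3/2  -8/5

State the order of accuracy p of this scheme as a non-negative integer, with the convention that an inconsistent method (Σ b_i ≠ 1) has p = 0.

0

b = (3/2, -8/5)
c = (0, -1)
Σ b_i: 3/2·1 + (-8/5)·1 = -1/10 ≠ 1 ⇒ order 0.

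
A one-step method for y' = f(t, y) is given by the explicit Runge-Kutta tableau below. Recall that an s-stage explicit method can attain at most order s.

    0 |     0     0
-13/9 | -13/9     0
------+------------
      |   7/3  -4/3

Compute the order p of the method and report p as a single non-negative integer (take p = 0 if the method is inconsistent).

b = (7/3, -4/3)
c = (0, -13/9)
Σ b_i: 7/3·1 + (-4/3)·1 = 1 ✓
b·c: (-4/3)·(-13/9) = 52/27 ≠ 1/2 ⇒ order 1.

1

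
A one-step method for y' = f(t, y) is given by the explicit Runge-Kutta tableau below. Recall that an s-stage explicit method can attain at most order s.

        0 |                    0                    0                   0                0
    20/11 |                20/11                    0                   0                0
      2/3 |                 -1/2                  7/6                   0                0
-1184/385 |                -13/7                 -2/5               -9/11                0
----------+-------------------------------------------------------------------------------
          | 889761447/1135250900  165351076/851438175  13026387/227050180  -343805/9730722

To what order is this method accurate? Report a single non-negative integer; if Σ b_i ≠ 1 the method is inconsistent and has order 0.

3

b = (889761447/1135250900, 165351076/851438175, 13026387/227050180, -343805/9730722)
c = (0, 20/11, 2/3, -1184/385)
Ac = (0, 0, 70/33, -14/11)
Σ b_i: 889761447/1135250900·1 + 165351076/851438175·1 + 13026387/227050180·1 + (-343805/9730722)·1 = 1 ✓
b·c: 165351076/851438175·20/11 + 13026387/227050180·2/3 + (-343805/9730722)·(-1184/385) = 1/2 ✓
b·c²: 165351076/851438175·400/121 + 13026387/227050180·4/9 + (-343805/9730722)·1401856/148225 = 1/3 ✓
b·Ac: 13026387/227050180·70/33 + (-343805/9730722)·(-14/11) = 1/6 ✓
b·c³: 165351076/851438175·8000/1331 + 13026387/227050180·8/27 + (-343805/9730722)·(-1659797504/57066625) = 4785438477238/2163504402675 ≠ 1/4 ⇒ order 3.
b·(c∘Ac): 13026387/227050180·140/99 + (-343805/9730722)·2368/605 = -1019685/17839657 ≠ 1/8
b·Ac²: 13026387/227050180·1400/363 + (-343805/9730722)·(-204/121) = 455460/1621787 ≠ 1/12
b·A²c: (-343805/9730722)·(-210/121) = 1093925/17839657 ≠ 1/24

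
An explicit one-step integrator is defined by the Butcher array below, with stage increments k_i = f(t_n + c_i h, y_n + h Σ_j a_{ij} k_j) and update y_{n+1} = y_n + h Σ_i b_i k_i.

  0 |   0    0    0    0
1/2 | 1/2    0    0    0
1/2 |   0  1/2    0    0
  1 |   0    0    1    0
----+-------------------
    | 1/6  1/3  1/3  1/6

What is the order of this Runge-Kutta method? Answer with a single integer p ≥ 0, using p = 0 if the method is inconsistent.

4

b = (1/6, 1/3, 1/3, 1/6)
c = (0, 1/2, 1/2, 1)
Ac = (0, 0, 1/4, 1/2)
Σ b_i: 1/6·1 + 1/3·1 + 1/3·1 + 1/6·1 = 1 ✓
b·c: 1/3·1/2 + 1/3·1/2 + 1/6·1 = 1/2 ✓
b·c²: 1/3·1/4 + 1/3·1/4 + 1/6·1 = 1/3 ✓
b·Ac: 1/3·1/4 + 1/6·1/2 = 1/6 ✓
b·c³: 1/3·1/8 + 1/3·1/8 + 1/6·1 = 1/4 ✓
b·(c∘Ac): 1/3·1/8 + 1/6·1/2 = 1/8 ✓
b·Ac²: 1/3·1/8 + 1/6·1/4 = 1/12 ✓
b·A²c: 1/6·1/4 = 1/24 ✓; 4 stages ⇒ order 4.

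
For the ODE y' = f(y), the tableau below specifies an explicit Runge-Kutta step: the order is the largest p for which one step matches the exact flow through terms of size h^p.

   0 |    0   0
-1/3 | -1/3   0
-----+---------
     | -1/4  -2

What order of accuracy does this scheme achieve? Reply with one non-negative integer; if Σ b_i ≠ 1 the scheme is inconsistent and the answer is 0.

b = (-1/4, -2)
c = (0, -1/3)
Σ b_i: (-1/4)·1 + (-2)·1 = -9/4 ≠ 1 ⇒ order 0.

0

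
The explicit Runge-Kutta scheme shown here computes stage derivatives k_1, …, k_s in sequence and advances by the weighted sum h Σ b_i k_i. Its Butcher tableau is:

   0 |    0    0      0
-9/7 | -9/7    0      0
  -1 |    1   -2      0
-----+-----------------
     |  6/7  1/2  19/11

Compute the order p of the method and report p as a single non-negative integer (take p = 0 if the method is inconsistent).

0

b = (6/7, 1/2, 19/11)
c = (0, -9/7, -1)
Ac = (0, 0, 18/7)
Σ b_i: 6/7·1 + 1/2·1 + 19/11·1 = 475/154 ≠ 1 ⇒ order 0.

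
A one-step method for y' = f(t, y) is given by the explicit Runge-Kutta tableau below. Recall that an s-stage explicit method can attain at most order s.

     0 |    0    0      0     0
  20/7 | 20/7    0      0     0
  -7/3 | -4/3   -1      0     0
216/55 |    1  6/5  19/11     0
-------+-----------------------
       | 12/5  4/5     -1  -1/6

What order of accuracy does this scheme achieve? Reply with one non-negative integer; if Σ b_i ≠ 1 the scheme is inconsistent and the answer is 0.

0

b = (12/5, 4/5, -1, -1/6)
c = (0, 20/7, -7/3, 216/55)
Ac = (0, 0, -20/7, -139/231)
Σ b_i: 12/5·1 + 4/5·1 + (-1)·1 + (-1/6)·1 = 61/30 ≠ 1 ⇒ order 0.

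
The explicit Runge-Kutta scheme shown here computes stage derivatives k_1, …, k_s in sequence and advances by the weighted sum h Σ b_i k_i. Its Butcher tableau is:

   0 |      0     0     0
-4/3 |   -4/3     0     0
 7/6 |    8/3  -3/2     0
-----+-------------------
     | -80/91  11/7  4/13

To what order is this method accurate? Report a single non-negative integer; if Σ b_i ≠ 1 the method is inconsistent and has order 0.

1

b = (-80/91, 11/7, 4/13)
c = (0, -4/3, 7/6)
Ac = (0, 0, 2)
Σ b_i: (-80/91)·1 + 11/7·1 + 4/13·1 = 1 ✓
b·c: 11/7·(-4/3) + 4/13·7/6 = -158/91 ≠ 1/2 ⇒ order 1.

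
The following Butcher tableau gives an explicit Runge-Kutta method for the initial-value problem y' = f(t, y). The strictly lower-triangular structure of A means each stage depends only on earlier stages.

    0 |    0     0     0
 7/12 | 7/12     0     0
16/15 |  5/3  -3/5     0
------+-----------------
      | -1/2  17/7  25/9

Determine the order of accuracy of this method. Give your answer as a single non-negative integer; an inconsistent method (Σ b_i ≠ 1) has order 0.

b = (-1/2, 17/7, 25/9)
c = (0, 7/12, 16/15)
Ac = (0, 0, -7/20)
Σ b_i: (-1/2)·1 + 17/7·1 + 25/9·1 = 593/126 ≠ 1 ⇒ order 0.

0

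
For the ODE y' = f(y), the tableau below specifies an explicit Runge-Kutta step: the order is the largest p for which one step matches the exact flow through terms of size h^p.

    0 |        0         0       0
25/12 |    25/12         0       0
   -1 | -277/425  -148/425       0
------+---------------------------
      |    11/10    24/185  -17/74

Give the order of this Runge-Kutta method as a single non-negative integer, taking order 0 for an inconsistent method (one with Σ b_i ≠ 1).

3

b = (11/10, 24/185, -17/74)
c = (0, 25/12, -1)
Ac = (0, 0, -37/51)
Σ b_i: 11/10·1 + 24/185·1 + (-17/74)·1 = 1 ✓
b·c: 24/185·25/12 + (-17/74)·(-1) = 1/2 ✓
b·c²: 24/185·625/144 + (-17/74)·1 = 1/3 ✓
b·Ac: (-17/74)·(-37/51) = 1/6 ✓; 3 stages ⇒ order 3.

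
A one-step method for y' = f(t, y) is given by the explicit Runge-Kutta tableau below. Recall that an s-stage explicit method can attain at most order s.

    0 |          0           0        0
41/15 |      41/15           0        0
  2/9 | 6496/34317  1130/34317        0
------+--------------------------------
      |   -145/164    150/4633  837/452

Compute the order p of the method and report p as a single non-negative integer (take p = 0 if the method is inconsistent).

b = (-145/164, 150/4633, 837/452)
c = (0, 41/15, 2/9)
Ac = (0, 0, 226/2511)
Σ b_i: (-145/164)·1 + 150/4633·1 + 837/452·1 = 1 ✓
b·c: 150/4633·41/15 + 837/452·2/9 = 1/2 ✓
b·c²: 150/4633·1681/225 + 837/452·4/81 = 1/3 ✓
b·Ac: 837/452·226/2511 = 1/6 ✓; 3 stages ⇒ order 3.

3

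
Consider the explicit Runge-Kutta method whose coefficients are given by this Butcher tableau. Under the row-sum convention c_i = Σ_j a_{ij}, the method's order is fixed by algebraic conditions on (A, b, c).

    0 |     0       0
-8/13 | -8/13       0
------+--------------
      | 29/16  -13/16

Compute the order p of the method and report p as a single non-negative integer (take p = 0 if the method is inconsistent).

b = (29/16, -13/16)
c = (0, -8/13)
Σ b_i: 29/16·1 + (-13/16)·1 = 1 ✓
b·c: (-13/16)·(-8/13) = 1/2 ✓; 2 stages ⇒ order 2.

2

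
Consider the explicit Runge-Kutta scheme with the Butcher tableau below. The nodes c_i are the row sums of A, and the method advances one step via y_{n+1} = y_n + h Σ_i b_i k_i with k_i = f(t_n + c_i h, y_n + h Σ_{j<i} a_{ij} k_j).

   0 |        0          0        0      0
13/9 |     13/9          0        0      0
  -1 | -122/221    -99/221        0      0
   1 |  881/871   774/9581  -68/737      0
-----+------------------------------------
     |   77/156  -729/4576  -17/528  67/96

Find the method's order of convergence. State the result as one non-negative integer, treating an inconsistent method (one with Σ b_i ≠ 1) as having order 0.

b = (77/156, -729/4576, -17/528, 67/96)
c = (0, 13/9, -1, 1)
Ac = (0, 0, -11/17, 14/67)
Σ b_i: 77/156·1 + (-729/4576)·1 + (-17/528)·1 + 67/96·1 = 1 ✓
b·c: (-729/4576)·13/9 + (-17/528)·(-1) + 67/96·1 = 1/2 ✓
b·c²: (-729/4576)·169/81 + (-17/528)·1 + 67/96·1 = 1/3 ✓
b·Ac: (-17/528)·(-11/17) + 67/96·14/67 = 1/6 ✓
b·c³: (-729/4576)·2197/729 + (-17/528)·(-1) + 67/96·1 = 1/4 ✓
b·(c∘Ac): (-17/528)·11/17 + 67/96·14/67 = 1/8 ✓
b·Ac²: (-17/528)·(-143/153) + 67/96·46/603 = 1/12 ✓
b·A²c: 67/96·4/67 = 1/24 ✓; 4 stages ⇒ order 4.

4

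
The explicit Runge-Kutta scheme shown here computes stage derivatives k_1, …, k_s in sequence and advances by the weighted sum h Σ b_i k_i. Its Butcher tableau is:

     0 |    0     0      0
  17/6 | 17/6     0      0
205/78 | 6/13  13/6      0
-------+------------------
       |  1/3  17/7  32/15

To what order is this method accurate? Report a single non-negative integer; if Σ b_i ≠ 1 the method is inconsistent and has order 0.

b = (1/3, 17/7, 32/15)
c = (0, 17/6, 205/78)
Ac = (0, 0, 221/36)
Σ b_i: 1/3·1 + 17/7·1 + 32/15·1 = 514/105 ≠ 1 ⇒ order 0.

0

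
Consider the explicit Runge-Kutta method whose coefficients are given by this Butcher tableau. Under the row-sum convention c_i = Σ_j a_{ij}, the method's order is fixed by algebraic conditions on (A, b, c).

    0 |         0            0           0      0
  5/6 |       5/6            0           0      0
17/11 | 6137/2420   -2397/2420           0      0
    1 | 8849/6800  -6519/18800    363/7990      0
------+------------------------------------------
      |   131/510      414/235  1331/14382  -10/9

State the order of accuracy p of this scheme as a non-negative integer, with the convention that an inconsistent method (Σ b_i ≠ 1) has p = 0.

b = (131/510, 414/235, 1331/14382, -10/9)
c = (0, 5/6, 17/11, 1)
Ac = (0, 0, -799/968, -7/32)
Σ b_i: 131/510·1 + 414/235·1 + 1331/14382·1 + (-10/9)·1 = 1 ✓
b·c: 414/235·5/6 + 1331/14382·17/11 + (-10/9)·1 = 1/2 ✓
b·c²: 414/235·25/36 + 1331/14382·289/121 + (-10/9)·1 = 1/3 ✓
b·Ac: 1331/14382·(-799/968) + (-10/9)·(-7/32) = 1/6 ✓
b·c³: 414/235·125/216 + 1331/14382·4913/1331 + (-10/9)·1 = 1/4 ✓
b·(c∘Ac): 1331/14382·(-13583/10648) + (-10/9)·(-7/32) = 1/8 ✓
b·Ac²: 1331/14382·(-3995/5808) + (-10/9)·(-127/960) = 1/12 ✓
b·A²c: (-10/9)·(-3/80) = 1/24 ✓; 4 stages ⇒ order 4.

4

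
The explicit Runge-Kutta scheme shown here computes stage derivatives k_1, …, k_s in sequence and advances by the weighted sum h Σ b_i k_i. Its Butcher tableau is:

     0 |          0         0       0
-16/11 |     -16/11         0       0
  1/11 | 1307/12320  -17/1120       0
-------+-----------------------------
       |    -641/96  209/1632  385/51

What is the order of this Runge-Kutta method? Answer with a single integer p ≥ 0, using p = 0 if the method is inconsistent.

b = (-641/96, 209/1632, 385/51)
c = (0, -16/11, 1/11)
Ac = (0, 0, 17/770)
Σ b_i: (-641/96)·1 + 209/1632·1 + 385/51·1 = 1 ✓
b·c: 209/1632·(-16/11) + 385/51·1/11 = 1/2 ✓
b·c²: 209/1632·256/121 + 385/51·1/121 = 1/3 ✓
b·Ac: 385/51·17/770 = 1/6 ✓; 3 stages ⇒ order 3.

3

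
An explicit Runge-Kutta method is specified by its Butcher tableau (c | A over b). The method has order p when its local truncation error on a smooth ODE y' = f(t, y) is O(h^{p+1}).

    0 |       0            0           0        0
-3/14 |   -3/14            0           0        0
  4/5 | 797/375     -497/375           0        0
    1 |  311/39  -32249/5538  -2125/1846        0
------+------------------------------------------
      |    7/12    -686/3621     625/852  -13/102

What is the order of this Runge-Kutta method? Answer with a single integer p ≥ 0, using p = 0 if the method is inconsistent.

4

b = (7/12, -686/3621, 625/852, -13/102)
c = (0, -3/14, 4/5, 1)
Ac = (0, 0, 71/250, 17/52)
Σ b_i: 7/12·1 + (-686/3621)·1 + 625/852·1 + (-13/102)·1 = 1 ✓
b·c: (-686/3621)·(-3/14) + 625/852·4/5 + (-13/102)·1 = 1/2 ✓
b·c²: (-686/3621)·9/196 + 625/852·16/25 + (-13/102)·1 = 1/3 ✓
b·Ac: 625/852·71/250 + (-13/102)·17/52 = 1/6 ✓
b·c³: (-686/3621)·(-27/2744) + 625/852·64/125 + (-13/102)·1 = 1/4 ✓
b·(c∘Ac): 625/852·142/625 + (-13/102)·17/52 = 1/8 ✓
b·Ac²: 625/852·(-213/3500) + (-13/102)·(-731/728) = 1/12 ✓
b·A²c: (-13/102)·(-17/52) = 1/24 ✓; 4 stages ⇒ order 4.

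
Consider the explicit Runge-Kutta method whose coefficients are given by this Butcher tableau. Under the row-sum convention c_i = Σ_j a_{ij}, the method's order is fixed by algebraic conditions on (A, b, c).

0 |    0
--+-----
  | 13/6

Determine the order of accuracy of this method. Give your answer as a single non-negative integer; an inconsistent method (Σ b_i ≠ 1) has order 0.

0

b = (13/6)
c = (0)
Σ b_i: 13/6·1 = 13/6 ≠ 1 ⇒ order 0.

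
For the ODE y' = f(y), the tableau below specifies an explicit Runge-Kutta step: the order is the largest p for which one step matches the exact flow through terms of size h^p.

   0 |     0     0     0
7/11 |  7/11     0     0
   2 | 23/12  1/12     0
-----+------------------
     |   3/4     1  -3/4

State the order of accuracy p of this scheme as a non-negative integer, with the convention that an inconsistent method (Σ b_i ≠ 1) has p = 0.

b = (3/4, 1, -3/4)
c = (0, 7/11, 2)
Ac = (0, 0, 7/132)
Σ b_i: 3/4·1 + 1·1 + (-3/4)·1 = 1 ✓
b·c: 1·7/11 + (-3/4)·2 = -19/22 ≠ 1/2 ⇒ order 1.

1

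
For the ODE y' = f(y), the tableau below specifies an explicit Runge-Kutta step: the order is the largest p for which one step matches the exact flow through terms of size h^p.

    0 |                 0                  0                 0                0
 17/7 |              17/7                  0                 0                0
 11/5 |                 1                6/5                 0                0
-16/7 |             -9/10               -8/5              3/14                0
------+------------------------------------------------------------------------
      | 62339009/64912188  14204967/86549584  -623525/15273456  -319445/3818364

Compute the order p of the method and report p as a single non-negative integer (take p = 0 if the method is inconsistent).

3

b = (62339009/64912188, 14204967/86549584, -623525/15273456, -319445/3818364)
c = (0, 17/7, 11/5, -16/7)
Ac = (0, 0, 102/35, -239/70)
Σ b_i: 62339009/64912188·1 + 14204967/86549584·1 + (-623525/15273456)·1 + (-319445/3818364)·1 = 1 ✓
b·c: 14204967/86549584·17/7 + (-623525/15273456)·11/5 + (-319445/3818364)·(-16/7) = 1/2 ✓
b·c²: 14204967/86549584·289/49 + (-623525/15273456)·121/25 + (-319445/3818364)·256/49 = 1/3 ✓
b·Ac: (-623525/15273456)·102/35 + (-319445/3818364)·(-239/70) = 1/6 ✓
b·c³: 14204967/86549584·4913/343 + (-623525/15273456)·1331/125 + (-319445/3818364)·(-4096/343) = 41320929/14174230 ≠ 1/4 ⇒ order 3.
b·(c∘Ac): (-623525/15273456)·1122/175 + (-319445/3818364)·1912/245 = -48893549/53457096 ≠ 1/8
b·Ac²: (-623525/15273456)·1734/245 + (-319445/3818364)·(-20579/2450) = 2513557/6074670 ≠ 1/12
b·A²c: (-319445/3818364)·153/245 = -465477/8909516 ≠ 1/24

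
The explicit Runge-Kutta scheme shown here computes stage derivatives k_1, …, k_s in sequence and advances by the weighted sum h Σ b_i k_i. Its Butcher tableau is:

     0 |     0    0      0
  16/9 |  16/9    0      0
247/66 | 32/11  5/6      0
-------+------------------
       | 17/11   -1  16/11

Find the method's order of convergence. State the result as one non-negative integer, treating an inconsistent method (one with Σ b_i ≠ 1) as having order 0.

0

b = (17/11, -1, 16/11)
c = (0, 16/9, 247/66)
Ac = (0, 0, 40/27)
Σ b_i: 17/11·1 + (-1)·1 + 16/11·1 = 2 ≠ 1 ⇒ order 0.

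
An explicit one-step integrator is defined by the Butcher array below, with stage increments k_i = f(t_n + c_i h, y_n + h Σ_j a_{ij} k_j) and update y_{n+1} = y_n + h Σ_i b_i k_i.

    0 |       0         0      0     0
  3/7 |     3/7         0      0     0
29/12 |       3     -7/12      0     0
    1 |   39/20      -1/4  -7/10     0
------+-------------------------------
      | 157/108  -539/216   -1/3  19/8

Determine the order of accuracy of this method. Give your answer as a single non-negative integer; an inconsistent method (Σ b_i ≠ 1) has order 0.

b = (157/108, -539/216, -1/3, 19/8)
c = (0, 3/7, 29/12, 1)
Ac = (0, 0, -1/4, -1511/840)
Σ b_i: 157/108·1 + (-539/216)·1 + (-1/3)·1 + 19/8·1 = 1 ✓
b·c: (-539/216)·3/7 + (-1/3)·29/12 + 19/8·1 = 1/2 ✓
b·c²: (-539/216)·9/49 + (-1/3)·841/144 + 19/8·1 = -13/432 ≠ 1/3 ⇒ order 2.
b·Ac: (-1/3)·(-1/4) + 19/8·(-1511/840) = -9383/2240 ≠ 1/6

2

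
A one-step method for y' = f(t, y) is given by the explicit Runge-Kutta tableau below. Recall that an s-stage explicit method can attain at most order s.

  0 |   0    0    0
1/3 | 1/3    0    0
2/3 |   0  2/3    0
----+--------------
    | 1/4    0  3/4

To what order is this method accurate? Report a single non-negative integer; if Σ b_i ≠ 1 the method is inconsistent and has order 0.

3

b = (1/4, 0, 3/4)
c = (0, 1/3, 2/3)
Ac = (0, 0, 2/9)
Σ b_i: 1/4·1 + 3/4·1 = 1 ✓
b·c: 3/4·2/3 = 1/2 ✓
b·c²: 3/4·4/9 = 1/3 ✓
b·Ac: 3/4·2/9 = 1/6 ✓; 3 stages ⇒ order 3.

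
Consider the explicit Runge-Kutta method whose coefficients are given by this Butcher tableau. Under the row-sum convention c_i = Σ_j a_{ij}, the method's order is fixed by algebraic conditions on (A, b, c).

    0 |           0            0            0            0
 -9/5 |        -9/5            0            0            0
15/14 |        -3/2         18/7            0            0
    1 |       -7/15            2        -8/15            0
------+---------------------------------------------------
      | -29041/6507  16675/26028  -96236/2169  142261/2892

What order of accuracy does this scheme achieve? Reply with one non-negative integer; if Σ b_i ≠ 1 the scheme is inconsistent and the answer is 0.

b = (-29041/6507, 16675/26028, -96236/2169, 142261/2892)
c = (0, -9/5, 15/14, 1)
Ac = (0, 0, -162/35, -146/35)
Σ b_i: (-29041/6507)·1 + 16675/26028·1 + (-96236/2169)·1 + 142261/2892·1 = 1 ✓
b·c: 16675/26028·(-9/5) + (-96236/2169)·15/14 + 142261/2892·1 = 1/2 ✓
b·c²: 16675/26028·81/25 + (-96236/2169)·225/196 + 142261/2892·1 = 1/3 ✓
b·Ac: (-96236/2169)·(-162/35) + 142261/2892·(-146/35) = 1/6 ✓
b·c³: 16675/26028·(-729/125) + (-96236/2169)·3375/2744 + 142261/2892·1 = -230701/25305 ≠ 1/4 ⇒ order 3.
b·(c∘Ac): (-96236/2169)·(-243/49) + 142261/2892·(-146/35) = 107261/7230 ≠ 1/8
b·Ac²: (-96236/2169)·1458/175 + 142261/2892·7188/1225 = -683351/8435 ≠ 1/12
b·A²c: 142261/2892·432/175 = 731628/6025 ≠ 1/24

3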